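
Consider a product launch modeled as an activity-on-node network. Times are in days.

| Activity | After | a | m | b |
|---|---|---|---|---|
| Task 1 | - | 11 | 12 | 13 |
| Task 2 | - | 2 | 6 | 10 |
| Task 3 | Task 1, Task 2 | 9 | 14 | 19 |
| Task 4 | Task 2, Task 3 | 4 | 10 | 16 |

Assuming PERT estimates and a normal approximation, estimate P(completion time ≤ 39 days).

0.873

te_Task 1 = (11 + 4·12 + 13)/6 = 72/6 = 12; σ²_Task 1 = ((13−11)/6)² = 0.111
te_Task 2 = (2 + 4·6 + 10)/6 = 36/6 = 6; σ²_Task 2 = ((10−2)/6)² = 1.778
te_Task 3 = (9 + 4·14 + 19)/6 = 84/6 = 14; σ²_Task 3 = ((19−9)/6)² = 2.778
te_Task 4 = (4 + 4·10 + 16)/6 = 60/6 = 10; σ²_Task 4 = ((16−4)/6)² = 4.000

Forward pass:
ES_Task 1 = 0; EF_Task 1 = 12
ES_Task 2 = 0; EF_Task 2 = 6
ES_Task 3 = max(EF_Task 1=12, EF_Task 2=6) = 12; EF_Task 3 = 12+14 = 26
ES_Task 4 = max(EF_Task 2=6, EF_Task 3=26) = 26; EF_Task 4 = 26+10 = 36
Expected project duration μ = 36 days. Critical path: Task 1 → Task 3 → Task 4.

Variance along critical path = 0.111 + 2.778 + 4.000 = 6.889; σ = √6.889 = 2.625 days.
Z = (39 − 36) / 2.625 = 1.143
P(T ≤ 39) = Φ(1.143) ≈ 0.873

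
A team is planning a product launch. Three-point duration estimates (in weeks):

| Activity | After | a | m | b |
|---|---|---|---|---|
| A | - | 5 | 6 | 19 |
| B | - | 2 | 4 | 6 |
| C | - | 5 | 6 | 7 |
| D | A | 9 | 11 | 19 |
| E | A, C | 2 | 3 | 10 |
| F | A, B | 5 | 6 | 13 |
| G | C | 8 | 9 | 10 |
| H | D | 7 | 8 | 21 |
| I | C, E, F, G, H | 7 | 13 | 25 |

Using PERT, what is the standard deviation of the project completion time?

4.76 weeks

te_A = (5 + 4·6 + 19)/6 = 48/6 = 8; σ²_A = ((19−5)/6)² = 5.444
te_B = (2 + 4·4 + 6)/6 = 24/6 = 4; σ²_B = ((6−2)/6)² = 0.444
te_C = (5 + 4·6 + 7)/6 = 36/6 = 6; σ²_C = ((7−5)/6)² = 0.111
te_D = (9 + 4·11 + 19)/6 = 72/6 = 12; σ²_D = ((19−9)/6)² = 2.778
te_E = (2 + 4·3 + 10)/6 = 24/6 = 4; σ²_E = ((10−2)/6)² = 1.778
te_F = (5 + 4·6 + 13)/6 = 42/6 = 7; σ²_F = ((13−5)/6)² = 1.778
te_G = (8 + 4·9 + 10)/6 = 54/6 = 9; σ²_G = ((10−8)/6)² = 0.111
te_H = (7 + 4·8 + 21)/6 = 60/6 = 10; σ²_H = ((21−7)/6)² = 5.444
te_I = (7 + 4·13 + 25)/6 = 84/6 = 14; σ²_I = ((25−7)/6)² = 9.000

Forward pass:
ES_A = 0; EF_A = 8
ES_B = 0; EF_B = 4
ES_C = 0; EF_C = 6
ES_D = 8; EF_D = 8+12 = 20
ES_E = max(EF_A=8, EF_C=6) = 8; EF_E = 8+4 = 12
ES_F = max(EF_A=8, EF_B=4) = 8; EF_F = 8+7 = 15
ES_G = 6; EF_G = 6+9 = 15
ES_H = 20; EF_H = 20+10 = 30
ES_I = max(EF_C=6, EF_E=12, EF_F=15, EF_G=15, EF_H=30) = 30; EF_I = 30+14 = 44
Expected project duration μ = 44 weeks. Critical path: A → D → H → I.

Variance along critical path = 5.444 + 2.778 + 5.444 + 9.000 = 22.667
σ = √22.667 = 4.761 weeks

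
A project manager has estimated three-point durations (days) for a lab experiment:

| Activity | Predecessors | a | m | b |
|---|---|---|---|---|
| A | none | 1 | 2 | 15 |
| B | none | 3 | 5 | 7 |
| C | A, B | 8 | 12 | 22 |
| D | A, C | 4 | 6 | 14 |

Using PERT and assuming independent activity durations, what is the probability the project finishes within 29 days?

0.913

te_A = (1 + 4·2 + 15)/6 = 24/6 = 4; σ²_A = ((15−1)/6)² = 5.444
te_B = (3 + 4·5 + 7)/6 = 30/6 = 5; σ²_B = ((7−3)/6)² = 0.444
te_C = (8 + 4·12 + 22)/6 = 78/6 = 13; σ²_C = ((22−8)/6)² = 5.444
te_D = (4 + 4·6 + 14)/6 = 42/6 = 7; σ²_D = ((14−4)/6)² = 2.778

Forward pass:
ES_A = 0; EF_A = 4
ES_B = 0; EF_B = 5
ES_C = max(EF_A=4, EF_B=5) = 5; EF_C = 5+13 = 18
ES_D = max(EF_A=4, EF_C=18) = 18; EF_D = 18+7 = 25
Expected project duration μ = 25 days. Critical path: B → C → D.

Variance along critical path = 0.444 + 5.444 + 2.778 = 8.667; σ = √8.667 = 2.944 days.
Z = (29 − 25) / 2.944 = 1.359
P(T ≤ 29) = Φ(1.359) ≈ 0.913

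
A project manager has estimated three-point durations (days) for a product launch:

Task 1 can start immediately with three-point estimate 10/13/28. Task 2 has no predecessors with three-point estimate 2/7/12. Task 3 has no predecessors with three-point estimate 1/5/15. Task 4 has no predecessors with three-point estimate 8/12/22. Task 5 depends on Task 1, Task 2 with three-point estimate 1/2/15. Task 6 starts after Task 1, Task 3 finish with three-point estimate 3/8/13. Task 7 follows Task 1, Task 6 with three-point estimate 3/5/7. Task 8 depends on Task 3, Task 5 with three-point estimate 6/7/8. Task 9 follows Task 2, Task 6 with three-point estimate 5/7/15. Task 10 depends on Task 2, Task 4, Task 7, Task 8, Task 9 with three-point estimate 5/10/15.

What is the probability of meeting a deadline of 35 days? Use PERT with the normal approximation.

te_Task 1 = (10 + 4·13 + 28)/6 = 90/6 = 15; σ²_Task 1 = ((28−10)/6)² = 9.000
te_Task 2 = (2 + 4·7 + 12)/6 = 42/6 = 7; σ²_Task 2 = ((12−2)/6)² = 2.778
te_Task 3 = (1 + 4·5 + 15)/6 = 36/6 = 6; σ²_Task 3 = ((15−1)/6)² = 5.444
te_Task 4 = (8 + 4·12 + 22)/6 = 78/6 = 13; σ²_Task 4 = ((22−8)/6)² = 5.444
te_Task 5 = (1 + 4·2 + 15)/6 = 24/6 = 4; σ²_Task 5 = ((15−1)/6)² = 5.444
te_Task 6 = (3 + 4·8 + 13)/6 = 48/6 = 8; σ²_Task 6 = ((13−3)/6)² = 2.778
te_Task 7 = (3 + 4·5 + 7)/6 = 30/6 = 5; σ²_Task 7 = ((7−3)/6)² = 0.444
te_Task 8 = (6 + 4·7 + 8)/6 = 42/6 = 7; σ²_Task 8 = ((8−6)/6)² = 0.111
te_Task 9 = (5 + 4·7 + 15)/6 = 48/6 = 8; σ²_Task 9 = ((15−5)/6)² = 2.778
te_Task 10 = (5 + 4·10 + 15)/6 = 60/6 = 10; σ²_Task 10 = ((15−5)/6)² = 2.778

Forward pass:
ES_Task 1 = 0; EF_Task 1 = 15
ES_Task 2 = 0; EF_Task 2 = 7
ES_Task 3 = 0; EF_Task 3 = 6
ES_Task 4 = 0; EF_Task 4 = 13
ES_Task 5 = max(EF_Task 1=15, EF_Task 2=7) = 15; EF_Task 5 = 15+4 = 19
ES_Task 6 = max(EF_Task 1=15, EF_Task 3=6) = 15; EF_Task 6 = 15+8 = 23
ES_Task 7 = max(EF_Task 1=15, EF_Task 6=23) = 23; EF_Task 7 = 23+5 = 28
ES_Task 8 = max(EF_Task 3=6, EF_Task 5=19) = 19; EF_Task 8 = 19+7 = 26
ES_Task 9 = max(EF_Task 2=7, EF_Task 6=23) = 23; EF_Task 9 = 23+8 = 31
ES_Task 10 = max(EF_Task 2=7, EF_Task 4=13, EF_Task 7=28, EF_Task 8=26, EF_Task 9=31) = 31; EF_Task 10 = 31+10 = 41
Expected project duration μ = 41 days. Critical path: Task 1 → Task 6 → Task 9 → Task 10.

Variance along critical path = 9.000 + 2.778 + 2.778 + 2.778 = 17.333; σ = √17.333 = 4.163 days.
Z = (35 − 41) / 4.163 = -1.441
P(T ≤ 35) = Φ(-1.441) ≈ 0.075

0.075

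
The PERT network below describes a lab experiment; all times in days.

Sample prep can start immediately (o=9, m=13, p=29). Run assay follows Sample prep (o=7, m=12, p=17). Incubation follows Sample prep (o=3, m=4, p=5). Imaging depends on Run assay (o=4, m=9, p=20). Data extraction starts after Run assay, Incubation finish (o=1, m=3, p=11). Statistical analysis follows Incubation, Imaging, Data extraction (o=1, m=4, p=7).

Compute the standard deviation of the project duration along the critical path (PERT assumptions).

4.69 days

te_Sample prep = (9 + 4·13 + 29)/6 = 90/6 = 15; σ²_Sample prep = ((29−9)/6)² = 11.111
te_Run assay = (7 + 4·12 + 17)/6 = 72/6 = 12; σ²_Run assay = ((17−7)/6)² = 2.778
te_Incubation = (3 + 4·4 + 5)/6 = 24/6 = 4; σ²_Incubation = ((5−3)/6)² = 0.111
te_Imaging = (4 + 4·9 + 20)/6 = 60/6 = 10; σ²_Imaging = ((20−4)/6)² = 7.111
te_Data extraction = (1 + 4·3 + 11)/6 = 24/6 = 4; σ²_Data extraction = ((11−1)/6)² = 2.778
te_Statistical analysis = (1 + 4·4 + 7)/6 = 24/6 = 4; σ²_Statistical analysis = ((7−1)/6)² = 1.000

Forward pass:
ES_Sample prep = 0; EF_Sample prep = 15
ES_Run assay = 15; EF_Run assay = 15+12 = 27
ES_Incubation = 15; EF_Incubation = 15+4 = 19
ES_Imaging = 27; EF_Imaging = 27+10 = 37
ES_Data extraction = max(EF_Run assay=27, EF_Incubation=19) = 27; EF_Data extraction = 27+4 = 31
ES_Statistical analysis = max(EF_Incubation=19, EF_Imaging=37, EF_Data extraction=31) = 37; EF_Statistical analysis = 37+4 = 41
Expected project duration μ = 41 days. Critical path: Sample prep → Run assay → Imaging → Statistical analysis.

Variance along critical path = 11.111 + 2.778 + 7.111 + 1.000 = 22.000
σ = √22.000 = 4.690 days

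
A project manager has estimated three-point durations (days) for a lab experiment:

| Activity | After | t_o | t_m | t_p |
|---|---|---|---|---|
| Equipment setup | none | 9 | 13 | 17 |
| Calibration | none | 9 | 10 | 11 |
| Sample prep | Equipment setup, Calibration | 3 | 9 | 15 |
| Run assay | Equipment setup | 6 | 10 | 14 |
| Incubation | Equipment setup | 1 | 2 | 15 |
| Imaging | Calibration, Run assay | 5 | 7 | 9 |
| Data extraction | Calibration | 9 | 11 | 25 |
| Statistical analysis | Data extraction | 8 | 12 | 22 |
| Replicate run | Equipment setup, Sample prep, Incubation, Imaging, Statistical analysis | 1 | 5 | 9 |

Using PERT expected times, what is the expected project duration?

41 days

te_Equipment setup = (9 + 4·13 + 17)/6 = 78/6 = 13
te_Calibration = (9 + 4·10 + 11)/6 = 60/6 = 10
te_Sample prep = (3 + 4·9 + 15)/6 = 54/6 = 9
te_Run assay = (6 + 4·10 + 14)/6 = 60/6 = 10
te_Incubation = (1 + 4·2 + 15)/6 = 24/6 = 4
te_Imaging = (5 + 4·7 + 9)/6 = 42/6 = 7
te_Data extraction = (9 + 4·11 + 25)/6 = 78/6 = 13
te_Statistical analysis = (8 + 4·12 + 22)/6 = 78/6 = 13
te_Replicate run = (1 + 4·5 + 9)/6 = 30/6 = 5

Forward pass:
ES_Equipment setup = 0; EF_Equipment setup = 13
ES_Calibration = 0; EF_Calibration = 10
ES_Sample prep = max(EF_Equipment setup=13, EF_Calibration=10) = 13; EF_Sample prep = 13+9 = 22
ES_Run assay = 13; EF_Run assay = 13+10 = 23
ES_Incubation = 13; EF_Incubation = 13+4 = 17
ES_Imaging = max(EF_Calibration=10, EF_Run assay=23) = 23; EF_Imaging = 23+7 = 30
ES_Data extraction = 10; EF_Data extraction = 10+13 = 23
ES_Statistical analysis = 23; EF_Statistical analysis = 23+13 = 36
ES_Replicate run = max(EF_Equipment setup=13, EF_Sample prep=22, EF_Incubation=17, EF_Imaging=30, EF_Statistical analysis=36) = 36; EF_Replicate run = 36+5 = 41
Expected project duration μ = 41 days. Critical path: Calibration → Data extraction → Statistical analysis → Replicate run.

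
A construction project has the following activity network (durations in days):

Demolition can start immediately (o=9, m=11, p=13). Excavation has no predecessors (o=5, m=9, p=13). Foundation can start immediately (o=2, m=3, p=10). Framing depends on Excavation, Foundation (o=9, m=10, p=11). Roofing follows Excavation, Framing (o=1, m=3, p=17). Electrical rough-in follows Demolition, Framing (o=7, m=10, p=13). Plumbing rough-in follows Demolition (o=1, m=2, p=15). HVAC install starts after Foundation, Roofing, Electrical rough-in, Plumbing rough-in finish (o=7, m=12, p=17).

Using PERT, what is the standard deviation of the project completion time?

te_Demolition = (9 + 4·11 + 13)/6 = 66/6 = 11; σ²_Demolition = ((13−9)/6)² = 0.444
te_Excavation = (5 + 4·9 + 13)/6 = 54/6 = 9; σ²_Excavation = ((13−5)/6)² = 1.778
te_Foundation = (2 + 4·3 + 10)/6 = 24/6 = 4; σ²_Foundation = ((10−2)/6)² = 1.778
te_Framing = (9 + 4·10 + 11)/6 = 60/6 = 10; σ²_Framing = ((11−9)/6)² = 0.111
te_Roofing = (1 + 4·3 + 17)/6 = 30/6 = 5; σ²_Roofing = ((17−1)/6)² = 7.111
te_Electrical rough-in = (7 + 4·10 + 13)/6 = 60/6 = 10; σ²_Electrical rough-in = ((13−7)/6)² = 1.000
te_Plumbing rough-in = (1 + 4·2 + 15)/6 = 24/6 = 4; σ²_Plumbing rough-in = ((15−1)/6)² = 5.444
te_HVAC install = (7 + 4·12 + 17)/6 = 72/6 = 12; σ²_HVAC install = ((17−7)/6)² = 2.778

Forward pass:
ES_Demolition = 0; EF_Demolition = 11
ES_Excavation = 0; EF_Excavation = 9
ES_Foundation = 0; EF_Foundation = 4
ES_Framing = max(EF_Excavation=9, EF_Foundation=4) = 9; EF_Framing = 9+10 = 19
ES_Roofing = max(EF_Excavation=9, EF_Framing=19) = 19; EF_Roofing = 19+5 = 24
ES_Electrical rough-in = max(EF_Demolition=11, EF_Framing=19) = 19; EF_Electrical rough-in = 19+10 = 29
ES_Plumbing rough-in = 11; EF_Plumbing rough-in = 11+4 = 15
ES_HVAC install = max(EF_Foundation=4, EF_Roofing=24, EF_Electrical rough-in=29, EF_Plumbing rough-in=15) = 29; EF_HVAC install = 29+12 = 41
Expected project duration μ = 41 days. Critical path: Excavation → Framing → Electrical rough-in → HVAC install.

Variance along critical path = 1.778 + 0.111 + 1.000 + 2.778 = 5.667
σ = √5.667 = 2.380 days

2.38 days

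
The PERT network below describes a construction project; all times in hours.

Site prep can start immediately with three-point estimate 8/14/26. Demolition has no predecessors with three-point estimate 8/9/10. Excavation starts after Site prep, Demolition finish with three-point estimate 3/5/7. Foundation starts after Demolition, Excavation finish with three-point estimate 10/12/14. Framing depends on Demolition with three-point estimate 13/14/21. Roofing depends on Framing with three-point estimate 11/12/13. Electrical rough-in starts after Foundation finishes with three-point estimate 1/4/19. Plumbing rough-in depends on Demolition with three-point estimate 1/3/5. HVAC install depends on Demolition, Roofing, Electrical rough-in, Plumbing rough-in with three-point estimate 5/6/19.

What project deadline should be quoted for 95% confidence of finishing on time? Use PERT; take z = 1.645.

54.1 hours

te_Site prep = (8 + 4·14 + 26)/6 = 90/6 = 15; σ²_Site prep = ((26−8)/6)² = 9.000
te_Demolition = (8 + 4·9 + 10)/6 = 54/6 = 9; σ²_Demolition = ((10−8)/6)² = 0.111
te_Excavation = (3 + 4·5 + 7)/6 = 30/6 = 5; σ²_Excavation = ((7−3)/6)² = 0.444
te_Foundation = (10 + 4·12 + 14)/6 = 72/6 = 12; σ²_Foundation = ((14−10)/6)² = 0.444
te_Framing = (13 + 4·14 + 21)/6 = 90/6 = 15; σ²_Framing = ((21−13)/6)² = 1.778
te_Roofing = (11 + 4·12 + 13)/6 = 72/6 = 12; σ²_Roofing = ((13−11)/6)² = 0.111
te_Electrical rough-in = (1 + 4·4 + 19)/6 = 36/6 = 6; σ²_Electrical rough-in = ((19−1)/6)² = 9.000
te_Plumbing rough-in = (1 + 4·3 + 5)/6 = 18/6 = 3; σ²_Plumbing rough-in = ((5−1)/6)² = 0.444
te_HVAC install = (5 + 4·6 + 19)/6 = 48/6 = 8; σ²_HVAC install = ((19−5)/6)² = 5.444

Forward pass:
ES_Site prep = 0; EF_Site prep = 15
ES_Demolition = 0; EF_Demolition = 9
ES_Excavation = max(EF_Site prep=15, EF_Demolition=9) = 15; EF_Excavation = 15+5 = 20
ES_Foundation = max(EF_Demolition=9, EF_Excavation=20) = 20; EF_Foundation = 20+12 = 32
ES_Framing = 9; EF_Framing = 9+15 = 24
ES_Roofing = 24; EF_Roofing = 24+12 = 36
ES_Electrical rough-in = 32; EF_Electrical rough-in = 32+6 = 38
ES_Plumbing rough-in = 9; EF_Plumbing rough-in = 9+3 = 12
ES_HVAC install = max(EF_Demolition=9, EF_Roofing=36, EF_Electrical rough-in=38, EF_Plumbing rough-in=12) = 38; EF_HVAC install = 38+8 = 46
Expected project duration μ = 46 hours. Critical path: Site prep → Excavation → Foundation → Electrical rough-in → HVAC install.

Variance along critical path = 9.000 + 0.444 + 0.444 + 9.000 + 5.444 = 24.333; σ = 4.933 hours.
D = μ + z·σ = 46 + 1.645·4.933 = 54.1 hours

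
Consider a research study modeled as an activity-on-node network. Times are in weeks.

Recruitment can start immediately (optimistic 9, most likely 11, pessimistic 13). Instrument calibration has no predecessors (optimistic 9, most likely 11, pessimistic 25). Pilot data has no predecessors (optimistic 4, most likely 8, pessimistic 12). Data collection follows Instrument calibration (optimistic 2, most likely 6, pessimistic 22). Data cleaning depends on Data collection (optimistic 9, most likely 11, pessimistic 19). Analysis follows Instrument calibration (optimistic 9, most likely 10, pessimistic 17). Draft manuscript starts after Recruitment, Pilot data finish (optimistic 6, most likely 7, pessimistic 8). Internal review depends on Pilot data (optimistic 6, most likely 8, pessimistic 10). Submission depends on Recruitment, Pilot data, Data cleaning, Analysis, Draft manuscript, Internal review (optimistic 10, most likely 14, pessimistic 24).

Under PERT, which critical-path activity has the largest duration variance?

te_Recruitment = (9 + 4·11 + 13)/6 = 66/6 = 11; σ²_Recruitment = ((13−9)/6)² = 0.444
te_Instrument calibration = (9 + 4·11 + 25)/6 = 78/6 = 13; σ²_Instrument calibration = ((25−9)/6)² = 7.111
te_Pilot data = (4 + 4·8 + 12)/6 = 48/6 = 8; σ²_Pilot data = ((12−4)/6)² = 1.778
te_Data collection = (2 + 4·6 + 22)/6 = 48/6 = 8; σ²_Data collection = ((22−2)/6)² = 11.111
te_Data cleaning = (9 + 4·11 + 19)/6 = 72/6 = 12; σ²_Data cleaning = ((19−9)/6)² = 2.778
te_Analysis = (9 + 4·10 + 17)/6 = 66/6 = 11; σ²_Analysis = ((17−9)/6)² = 1.778
te_Draft manuscript = (6 + 4·7 + 8)/6 = 42/6 = 7; σ²_Draft manuscript = ((8−6)/6)² = 0.111
te_Internal review = (6 + 4·8 + 10)/6 = 48/6 = 8; σ²_Internal review = ((10−6)/6)² = 0.444
te_Submission = (10 + 4·14 + 24)/6 = 90/6 = 15; σ²_Submission = ((24−10)/6)² = 5.444

Forward pass:
ES_Recruitment = 0; EF_Recruitment = 11
ES_Instrument calibration = 0; EF_Instrument calibration = 13
ES_Pilot data = 0; EF_Pilot data = 8
ES_Data collection = 13; EF_Data collection = 13+8 = 21
ES_Data cleaning = 21; EF_Data cleaning = 21+12 = 33
ES_Analysis = 13; EF_Analysis = 13+11 = 24
ES_Draft manuscript = max(EF_Recruitment=11, EF_Pilot data=8) = 11; EF_Draft manuscript = 11+7 = 18
ES_Internal review = 8; EF_Internal review = 8+8 = 16
ES_Submission = max(EF_Recruitment=11, EF_Pilot data=8, EF_Data cleaning=33, EF_Analysis=24, EF_Draft manuscript=18, EF_Internal review=16) = 33; EF_Submission = 33+15 = 48
Expected project duration μ = 48 weeks. Critical path: Instrument calibration → Data collection → Data cleaning → Submission.

Variances on critical path: σ²_Instrument calibration=7.111, σ²_Data collection=11.111, σ²_Data cleaning=2.778, σ²_Submission=5.444.
Largest is σ²_Data collection = 11.111.

Data collection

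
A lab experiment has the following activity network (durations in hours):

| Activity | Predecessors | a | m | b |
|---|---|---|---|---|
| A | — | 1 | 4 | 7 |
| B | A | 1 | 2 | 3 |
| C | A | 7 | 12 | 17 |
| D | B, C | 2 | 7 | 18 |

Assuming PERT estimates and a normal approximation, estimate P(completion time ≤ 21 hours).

te_A = (1 + 4·4 + 7)/6 = 24/6 = 4; σ²_A = ((7−1)/6)² = 1.000
te_B = (1 + 4·2 + 3)/6 = 12/6 = 2; σ²_B = ((3−1)/6)² = 0.111
te_C = (7 + 4·12 + 17)/6 = 72/6 = 12; σ²_C = ((17−7)/6)² = 2.778
te_D = (2 + 4·7 + 18)/6 = 48/6 = 8; σ²_D = ((18−2)/6)² = 7.111

Forward pass:
ES_A = 0; EF_A = 4
ES_B = 4; EF_B = 4+2 = 6
ES_C = 4; EF_C = 4+12 = 16
ES_D = max(EF_B=6, EF_C=16) = 16; EF_D = 16+8 = 24
Expected project duration μ = 24 hours. Critical path: A → C → D.

Variance along critical path = 1.000 + 2.778 + 7.111 = 10.889; σ = √10.889 = 3.300 hours.
Z = (21 − 24) / 3.300 = -0.909
P(T ≤ 21) = Φ(-0.909) ≈ 0.182

0.182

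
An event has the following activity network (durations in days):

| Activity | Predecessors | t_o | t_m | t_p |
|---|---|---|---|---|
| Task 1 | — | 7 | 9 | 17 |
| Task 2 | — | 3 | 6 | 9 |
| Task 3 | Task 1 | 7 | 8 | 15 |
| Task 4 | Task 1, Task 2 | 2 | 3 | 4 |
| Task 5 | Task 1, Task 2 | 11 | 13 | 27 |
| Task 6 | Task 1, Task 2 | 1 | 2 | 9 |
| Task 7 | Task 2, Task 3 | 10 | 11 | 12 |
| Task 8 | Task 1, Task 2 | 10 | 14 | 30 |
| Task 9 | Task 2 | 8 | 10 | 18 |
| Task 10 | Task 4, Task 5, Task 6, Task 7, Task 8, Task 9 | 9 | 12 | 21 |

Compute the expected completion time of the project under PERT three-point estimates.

43 days

te_Task 1 = (7 + 4·9 + 17)/6 = 60/6 = 10
te_Task 2 = (3 + 4·6 + 9)/6 = 36/6 = 6
te_Task 3 = (7 + 4·8 + 15)/6 = 54/6 = 9
te_Task 4 = (2 + 4·3 + 4)/6 = 18/6 = 3
te_Task 5 = (11 + 4·13 + 27)/6 = 90/6 = 15
te_Task 6 = (1 + 4·2 + 9)/6 = 18/6 = 3
te_Task 7 = (10 + 4·11 + 12)/6 = 66/6 = 11
te_Task 8 = (10 + 4·14 + 30)/6 = 96/6 = 16
te_Task 9 = (8 + 4·10 + 18)/6 = 66/6 = 11
te_Task 10 = (9 + 4·12 + 21)/6 = 78/6 = 13

Forward pass:
ES_Task 1 = 0; EF_Task 1 = 10
ES_Task 2 = 0; EF_Task 2 = 6
ES_Task 3 = 10; EF_Task 3 = 10+9 = 19
ES_Task 4 = max(EF_Task 1=10, EF_Task 2=6) = 10; EF_Task 4 = 10+3 = 13
ES_Task 5 = max(EF_Task 1=10, EF_Task 2=6) = 10; EF_Task 5 = 10+15 = 25
ES_Task 6 = max(EF_Task 1=10, EF_Task 2=6) = 10; EF_Task 6 = 10+3 = 13
ES_Task 7 = max(EF_Task 2=6, EF_Task 3=19) = 19; EF_Task 7 = 19+11 = 30
ES_Task 8 = max(EF_Task 1=10, EF_Task 2=6) = 10; EF_Task 8 = 10+16 = 26
ES_Task 9 = 6; EF_Task 9 = 6+11 = 17
ES_Task 10 = max(EF_Task 4=13, EF_Task 5=25, EF_Task 6=13, EF_Task 7=30, EF_Task 8=26, EF_Task 9=17) = 30; EF_Task 10 = 30+13 = 43
Expected project duration μ = 43 days. Critical path: Task 1 → Task 3 → Task 7 → Task 10.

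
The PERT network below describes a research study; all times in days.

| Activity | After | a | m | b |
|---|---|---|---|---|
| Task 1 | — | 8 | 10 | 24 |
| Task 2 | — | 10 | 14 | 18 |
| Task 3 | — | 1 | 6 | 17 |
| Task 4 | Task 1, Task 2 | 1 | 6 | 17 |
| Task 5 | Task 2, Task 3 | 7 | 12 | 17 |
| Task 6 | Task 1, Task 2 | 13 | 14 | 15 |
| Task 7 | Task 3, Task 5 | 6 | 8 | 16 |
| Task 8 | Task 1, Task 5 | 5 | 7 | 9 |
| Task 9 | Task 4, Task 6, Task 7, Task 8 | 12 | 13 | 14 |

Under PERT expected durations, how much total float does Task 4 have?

te_Task 1 = (8 + 4·10 + 24)/6 = 72/6 = 12
te_Task 2 = (10 + 4·14 + 18)/6 = 84/6 = 14
te_Task 3 = (1 + 4·6 + 17)/6 = 42/6 = 7
te_Task 4 = (1 + 4·6 + 17)/6 = 42/6 = 7
te_Task 5 = (7 + 4·12 + 17)/6 = 72/6 = 12
te_Task 6 = (13 + 4·14 + 15)/6 = 84/6 = 14
te_Task 7 = (6 + 4·8 + 16)/6 = 54/6 = 9
te_Task 8 = (5 + 4·7 + 9)/6 = 42/6 = 7
te_Task 9 = (12 + 4·13 + 14)/6 = 78/6 = 13

Forward pass:
ES_Task 1 = 0; EF_Task 1 = 12
ES_Task 2 = 0; EF_Task 2 = 14
ES_Task 3 = 0; EF_Task 3 = 7
ES_Task 4 = max(EF_Task 1=12, EF_Task 2=14) = 14; EF_Task 4 = 14+7 = 21
ES_Task 5 = max(EF_Task 2=14, EF_Task 3=7) = 14; EF_Task 5 = 14+12 = 26
ES_Task 6 = max(EF_Task 1=12, EF_Task 2=14) = 14; EF_Task 6 = 14+14 = 28
ES_Task 7 = max(EF_Task 3=7, EF_Task 5=26) = 26; EF_Task 7 = 26+9 = 35
ES_Task 8 = max(EF_Task 1=12, EF_Task 5=26) = 26; EF_Task 8 = 26+7 = 33
ES_Task 9 = max(EF_Task 4=21, EF_Task 6=28, EF_Task 7=35, EF_Task 8=33) = 35; EF_Task 9 = 35+13 = 48
Expected project duration μ = 48 days. Critical path: Task 2 → Task 5 → Task 7 → Task 9.

Backward pass:
LF_Task 9 = 48; LS_Task 9 = 48−13 = 35
LF_Task 8 = LS_Task 9 = 35; LS_Task 8 = 35−7 = 28
LF_Task 7 = LS_Task 9 = 35; LS_Task 7 = 35−9 = 26
LF_Task 6 = LS_Task 9 = 35; LS_Task 6 = 35−14 = 21
LF_Task 5 = min(LS_Task 7=26, LS_Task 8=28) = 26; LS_Task 5 = 26−12 = 14
LF_Task 4 = LS_Task 9 = 35; LS_Task 4 = 35−7 = 28
LF_Task 3 = min(LS_Task 5=14, LS_Task 7=26) = 14; LS_Task 3 = 14−7 = 7
LF_Task 2 = min(LS_Task 4=28, LS_Task 5=14, LS_Task 6=21) = 14; LS_Task 2 = 14−14 = 0
LF_Task 1 = min(LS_Task 4=28, LS_Task 6=21, LS_Task 8=28) = 21; LS_Task 1 = 21−12 = 9
Slack_Task 4 = LS_Task 4 − ES_Task 4 = 28 − 14 = 14

14 days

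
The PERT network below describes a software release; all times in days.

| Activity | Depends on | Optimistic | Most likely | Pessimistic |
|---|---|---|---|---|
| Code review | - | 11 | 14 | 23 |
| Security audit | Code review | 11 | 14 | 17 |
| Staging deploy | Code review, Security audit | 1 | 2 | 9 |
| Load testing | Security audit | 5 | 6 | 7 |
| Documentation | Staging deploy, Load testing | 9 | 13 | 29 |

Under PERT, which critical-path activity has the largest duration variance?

te_Code review = (11 + 4·14 + 23)/6 = 90/6 = 15; σ²_Code review = ((23−11)/6)² = 4.000
te_Security audit = (11 + 4·14 + 17)/6 = 84/6 = 14; σ²_Security audit = ((17−11)/6)² = 1.000
te_Staging deploy = (1 + 4·2 + 9)/6 = 18/6 = 3; σ²_Staging deploy = ((9−1)/6)² = 1.778
te_Load testing = (5 + 4·6 + 7)/6 = 36/6 = 6; σ²_Load testing = ((7−5)/6)² = 0.111
te_Documentation = (9 + 4·13 + 29)/6 = 90/6 = 15; σ²_Documentation = ((29−9)/6)² = 11.111

Forward pass:
ES_Code review = 0; EF_Code review = 15
ES_Security audit = 15; EF_Security audit = 15+14 = 29
ES_Staging deploy = max(EF_Code review=15, EF_Security audit=29) = 29; EF_Staging deploy = 29+3 = 32
ES_Load testing = 29; EF_Load testing = 29+6 = 35
ES_Documentation = max(EF_Staging deploy=32, EF_Load testing=35) = 35; EF_Documentation = 35+15 = 50
Expected project duration μ = 50 days. Critical path: Code review → Security audit → Load testing → Documentation.

Variances on critical path: σ²_Code review=4.000, σ²_Security audit=1.000, σ²_Load testing=0.111, σ²_Documentation=11.111.
Largest is σ²_Documentation = 11.111.

Documentation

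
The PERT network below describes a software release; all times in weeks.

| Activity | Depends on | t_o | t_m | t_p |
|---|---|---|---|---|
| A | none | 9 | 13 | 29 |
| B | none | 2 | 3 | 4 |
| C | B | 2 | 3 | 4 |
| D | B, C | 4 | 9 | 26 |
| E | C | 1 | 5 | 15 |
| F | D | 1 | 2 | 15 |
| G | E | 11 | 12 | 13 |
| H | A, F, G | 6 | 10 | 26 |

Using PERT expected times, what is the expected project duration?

36 weeks

te_A = (9 + 4·13 + 29)/6 = 90/6 = 15
te_B = (2 + 4·3 + 4)/6 = 18/6 = 3
te_C = (2 + 4·3 + 4)/6 = 18/6 = 3
te_D = (4 + 4·9 + 26)/6 = 66/6 = 11
te_E = (1 + 4·5 + 15)/6 = 36/6 = 6
te_F = (1 + 4·2 + 15)/6 = 24/6 = 4
te_G = (11 + 4·12 + 13)/6 = 72/6 = 12
te_H = (6 + 4·10 + 26)/6 = 72/6 = 12

Forward pass:
ES_A = 0; EF_A = 15
ES_B = 0; EF_B = 3
ES_C = 3; EF_C = 3+3 = 6
ES_D = max(EF_B=3, EF_C=6) = 6; EF_D = 6+11 = 17
ES_E = 6; EF_E = 6+6 = 12
ES_F = 17; EF_F = 17+4 = 21
ES_G = 12; EF_G = 12+12 = 24
ES_H = max(EF_A=15, EF_F=21, EF_G=24) = 24; EF_H = 24+12 = 36
Expected project duration μ = 36 weeks. Critical path: B → C → E → G → H.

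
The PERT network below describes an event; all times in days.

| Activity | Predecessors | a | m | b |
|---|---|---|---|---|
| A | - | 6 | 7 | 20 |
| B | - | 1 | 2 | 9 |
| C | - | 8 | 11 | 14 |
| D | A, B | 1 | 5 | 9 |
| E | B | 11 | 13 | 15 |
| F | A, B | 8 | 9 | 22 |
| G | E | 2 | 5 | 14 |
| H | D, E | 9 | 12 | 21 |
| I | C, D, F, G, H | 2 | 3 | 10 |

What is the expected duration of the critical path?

te_A = (6 + 4·7 + 20)/6 = 54/6 = 9
te_B = (1 + 4·2 + 9)/6 = 18/6 = 3
te_C = (8 + 4·11 + 14)/6 = 66/6 = 11
te_D = (1 + 4·5 + 9)/6 = 30/6 = 5
te_E = (11 + 4·13 + 15)/6 = 78/6 = 13
te_F = (8 + 4·9 + 22)/6 = 66/6 = 11
te_G = (2 + 4·5 + 14)/6 = 36/6 = 6
te_H = (9 + 4·12 + 21)/6 = 78/6 = 13
te_I = (2 + 4·3 + 10)/6 = 24/6 = 4

Forward pass:
ES_A = 0; EF_A = 9
ES_B = 0; EF_B = 3
ES_C = 0; EF_C = 11
ES_D = max(EF_A=9, EF_B=3) = 9; EF_D = 9+5 = 14
ES_E = 3; EF_E = 3+13 = 16
ES_F = max(EF_A=9, EF_B=3) = 9; EF_F = 9+11 = 20
ES_G = 16; EF_G = 16+6 = 22
ES_H = max(EF_D=14, EF_E=16) = 16; EF_H = 16+13 = 29
ES_I = max(EF_C=11, EF_D=14, EF_F=20, EF_G=22, EF_H=29) = 29; EF_I = 29+4 = 33
Expected project duration μ = 33 days. Critical path: B → E → H → I.

33 days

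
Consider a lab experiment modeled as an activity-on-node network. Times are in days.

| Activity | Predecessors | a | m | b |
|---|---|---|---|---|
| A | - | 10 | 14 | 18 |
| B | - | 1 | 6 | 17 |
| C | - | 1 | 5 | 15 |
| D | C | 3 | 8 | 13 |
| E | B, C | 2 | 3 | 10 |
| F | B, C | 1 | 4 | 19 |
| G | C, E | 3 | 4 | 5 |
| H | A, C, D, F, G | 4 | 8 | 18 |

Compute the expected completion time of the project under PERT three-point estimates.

te_A = (10 + 4·14 + 18)/6 = 84/6 = 14
te_B = (1 + 4·6 + 17)/6 = 42/6 = 7
te_C = (1 + 4·5 + 15)/6 = 36/6 = 6
te_D = (3 + 4·8 + 13)/6 = 48/6 = 8
te_E = (2 + 4·3 + 10)/6 = 24/6 = 4
te_F = (1 + 4·4 + 19)/6 = 36/6 = 6
te_G = (3 + 4·4 + 5)/6 = 24/6 = 4
te_H = (4 + 4·8 + 18)/6 = 54/6 = 9

Forward pass:
ES_A = 0; EF_A = 14
ES_B = 0; EF_B = 7
ES_C = 0; EF_C = 6
ES_D = 6; EF_D = 6+8 = 14
ES_E = max(EF_B=7, EF_C=6) = 7; EF_E = 7+4 = 11
ES_F = max(EF_B=7, EF_C=6) = 7; EF_F = 7+6 = 13
ES_G = max(EF_C=6, EF_E=11) = 11; EF_G = 11+4 = 15
ES_H = max(EF_A=14, EF_C=6, EF_D=14, EF_F=13, EF_G=15) = 15; EF_H = 15+9 = 24
Expected project duration μ = 24 days. Critical path: B → E → G → H.

24 days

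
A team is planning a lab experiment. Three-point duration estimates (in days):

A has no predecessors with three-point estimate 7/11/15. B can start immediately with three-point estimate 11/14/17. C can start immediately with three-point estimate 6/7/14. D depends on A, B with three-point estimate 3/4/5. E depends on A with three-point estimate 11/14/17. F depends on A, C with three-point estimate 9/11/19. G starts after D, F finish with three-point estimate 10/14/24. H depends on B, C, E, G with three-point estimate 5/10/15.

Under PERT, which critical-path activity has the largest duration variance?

G

te_A = (7 + 4·11 + 15)/6 = 66/6 = 11; σ²_A = ((15−7)/6)² = 1.778
te_B = (11 + 4·14 + 17)/6 = 84/6 = 14; σ²_B = ((17−11)/6)² = 1.000
te_C = (6 + 4·7 + 14)/6 = 48/6 = 8; σ²_C = ((14−6)/6)² = 1.778
te_D = (3 + 4·4 + 5)/6 = 24/6 = 4; σ²_D = ((5−3)/6)² = 0.111
te_E = (11 + 4·14 + 17)/6 = 84/6 = 14; σ²_E = ((17−11)/6)² = 1.000
te_F = (9 + 4·11 + 19)/6 = 72/6 = 12; σ²_F = ((19−9)/6)² = 2.778
te_G = (10 + 4·14 + 24)/6 = 90/6 = 15; σ²_G = ((24−10)/6)² = 5.444
te_H = (5 + 4·10 + 15)/6 = 60/6 = 10; σ²_H = ((15−5)/6)² = 2.778

Forward pass:
ES_A = 0; EF_A = 11
ES_B = 0; EF_B = 14
ES_C = 0; EF_C = 8
ES_D = max(EF_A=11, EF_B=14) = 14; EF_D = 14+4 = 18
ES_E = 11; EF_E = 11+14 = 25
ES_F = max(EF_A=11, EF_C=8) = 11; EF_F = 11+12 = 23
ES_G = max(EF_D=18, EF_F=23) = 23; EF_G = 23+15 = 38
ES_H = max(EF_B=14, EF_C=8, EF_E=25, EF_G=38) = 38; EF_H = 38+10 = 48
Expected project duration μ = 48 days. Critical path: A → F → G → H.

Variances on critical path: σ²_A=1.778, σ²_F=2.778, σ²_G=5.444, σ²_H=2.778.
Largest is σ²_G = 5.444.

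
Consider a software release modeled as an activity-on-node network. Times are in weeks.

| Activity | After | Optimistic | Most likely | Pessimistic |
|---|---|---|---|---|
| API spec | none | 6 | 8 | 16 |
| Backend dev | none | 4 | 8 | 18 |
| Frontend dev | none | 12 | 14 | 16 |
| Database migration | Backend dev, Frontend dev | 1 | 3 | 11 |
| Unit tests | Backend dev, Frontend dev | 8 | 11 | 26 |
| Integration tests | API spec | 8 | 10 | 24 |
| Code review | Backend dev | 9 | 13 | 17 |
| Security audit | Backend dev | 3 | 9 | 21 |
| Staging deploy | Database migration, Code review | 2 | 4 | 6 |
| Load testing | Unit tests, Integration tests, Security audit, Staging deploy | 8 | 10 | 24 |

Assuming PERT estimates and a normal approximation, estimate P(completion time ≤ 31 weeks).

0.025

te_API spec = (6 + 4·8 + 16)/6 = 54/6 = 9; σ²_API spec = ((16−6)/6)² = 2.778
te_Backend dev = (4 + 4·8 + 18)/6 = 54/6 = 9; σ²_Backend dev = ((18−4)/6)² = 5.444
te_Frontend dev = (12 + 4·14 + 16)/6 = 84/6 = 14; σ²_Frontend dev = ((16−12)/6)² = 0.444
te_Database migration = (1 + 4·3 + 11)/6 = 24/6 = 4; σ²_Database migration = ((11−1)/6)² = 2.778
te_Unit tests = (8 + 4·11 + 26)/6 = 78/6 = 13; σ²_Unit tests = ((26−8)/6)² = 9.000
te_Integration tests = (8 + 4·10 + 24)/6 = 72/6 = 12; σ²_Integration tests = ((24−8)/6)² = 7.111
te_Code review = (9 + 4·13 + 17)/6 = 78/6 = 13; σ²_Code review = ((17−9)/6)² = 1.778
te_Security audit = (3 + 4·9 + 21)/6 = 60/6 = 10; σ²_Security audit = ((21−3)/6)² = 9.000
te_Staging deploy = (2 + 4·4 + 6)/6 = 24/6 = 4; σ²_Staging deploy = ((6−2)/6)² = 0.444
te_Load testing = (8 + 4·10 + 24)/6 = 72/6 = 12; σ²_Load testing = ((24−8)/6)² = 7.111

Forward pass:
ES_API spec = 0; EF_API spec = 9
ES_Backend dev = 0; EF_Backend dev = 9
ES_Frontend dev = 0; EF_Frontend dev = 14
ES_Database migration = max(EF_Backend dev=9, EF_Frontend dev=14) = 14; EF_Database migration = 14+4 = 18
ES_Unit tests = max(EF_Backend dev=9, EF_Frontend dev=14) = 14; EF_Unit tests = 14+13 = 27
ES_Integration tests = 9; EF_Integration tests = 9+12 = 21
ES_Code review = 9; EF_Code review = 9+13 = 22
ES_Security audit = 9; EF_Security audit = 9+10 = 19
ES_Staging deploy = max(EF_Database migration=18, EF_Code review=22) = 22; EF_Staging deploy = 22+4 = 26
ES_Load testing = max(EF_Unit tests=27, EF_Integration tests=21, EF_Security audit=19, EF_Staging deploy=26) = 27; EF_Load testing = 27+12 = 39
Expected project duration μ = 39 weeks. Critical path: Frontend dev → Unit tests → Load testing.

Variance along critical path = 0.444 + 9.000 + 7.111 = 16.556; σ = √16.556 = 4.069 weeks.
Z = (31 − 39) / 4.069 = -1.966
P(T ≤ 31) = Φ(-1.966) ≈ 0.025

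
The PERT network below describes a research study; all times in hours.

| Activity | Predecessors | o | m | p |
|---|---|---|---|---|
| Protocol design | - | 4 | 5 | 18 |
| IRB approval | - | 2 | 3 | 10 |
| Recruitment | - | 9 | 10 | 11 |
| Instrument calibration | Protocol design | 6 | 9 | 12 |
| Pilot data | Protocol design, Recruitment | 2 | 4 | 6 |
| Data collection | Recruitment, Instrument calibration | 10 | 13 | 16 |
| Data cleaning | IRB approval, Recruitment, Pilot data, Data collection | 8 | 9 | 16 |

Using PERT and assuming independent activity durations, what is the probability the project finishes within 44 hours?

te_Protocol design = (4 + 4·5 + 18)/6 = 42/6 = 7; σ²_Protocol design = ((18−4)/6)² = 5.444
te_IRB approval = (2 + 4·3 + 10)/6 = 24/6 = 4; σ²_IRB approval = ((10−2)/6)² = 1.778
te_Recruitment = (9 + 4·10 + 11)/6 = 60/6 = 10; σ²_Recruitment = ((11−9)/6)² = 0.111
te_Instrument calibration = (6 + 4·9 + 12)/6 = 54/6 = 9; σ²_Instrument calibration = ((12−6)/6)² = 1.000
te_Pilot data = (2 + 4·4 + 6)/6 = 24/6 = 4; σ²_Pilot data = ((6−2)/6)² = 0.444
te_Data collection = (10 + 4·13 + 16)/6 = 78/6 = 13; σ²_Data collection = ((16−10)/6)² = 1.000
te_Data cleaning = (8 + 4·9 + 16)/6 = 60/6 = 10; σ²_Data cleaning = ((16−8)/6)² = 1.778

Forward pass:
ES_Protocol design = 0; EF_Protocol design = 7
ES_IRB approval = 0; EF_IRB approval = 4
ES_Recruitment = 0; EF_Recruitment = 10
ES_Instrument calibration = 7; EF_Instrument calibration = 7+9 = 16
ES_Pilot data = max(EF_Protocol design=7, EF_Recruitment=10) = 10; EF_Pilot data = 10+4 = 14
ES_Data collection = max(EF_Recruitment=10, EF_Instrument calibration=16) = 16; EF_Data collection = 16+13 = 29
ES_Data cleaning = max(EF_IRB approval=4, EF_Recruitment=10, EF_Pilot data=14, EF_Data collection=29) = 29; EF_Data cleaning = 29+10 = 39
Expected project duration μ = 39 hours. Critical path: Protocol design → Instrument calibration → Data collection → Data cleaning.

Variance along critical path = 5.444 + 1.000 + 1.000 + 1.778 = 9.222; σ = √9.222 = 3.037 hours.
Z = (44 − 39) / 3.037 = 1.646
P(T ≤ 44) = Φ(1.646) ≈ 0.950

0.950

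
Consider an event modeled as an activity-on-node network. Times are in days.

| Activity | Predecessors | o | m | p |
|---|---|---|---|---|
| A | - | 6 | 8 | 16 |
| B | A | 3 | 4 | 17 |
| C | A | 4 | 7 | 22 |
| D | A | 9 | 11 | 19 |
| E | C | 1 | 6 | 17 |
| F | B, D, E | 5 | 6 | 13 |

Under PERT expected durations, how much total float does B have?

10 days

te_A = (6 + 4·8 + 16)/6 = 54/6 = 9
te_B = (3 + 4·4 + 17)/6 = 36/6 = 6
te_C = (4 + 4·7 + 22)/6 = 54/6 = 9
te_D = (9 + 4·11 + 19)/6 = 72/6 = 12
te_E = (1 + 4·6 + 17)/6 = 42/6 = 7
te_F = (5 + 4·6 + 13)/6 = 42/6 = 7

Forward pass:
ES_A = 0; EF_A = 9
ES_B = 9; EF_B = 9+6 = 15
ES_C = 9; EF_C = 9+9 = 18
ES_D = 9; EF_D = 9+12 = 21
ES_E = 18; EF_E = 18+7 = 25
ES_F = max(EF_B=15, EF_D=21, EF_E=25) = 25; EF_F = 25+7 = 32
Expected project duration μ = 32 days. Critical path: A → C → E → F.

Backward pass:
LF_F = 32; LS_F = 32−7 = 25
LF_E = LS_F = 25; LS_E = 25−7 = 18
LF_D = LS_F = 25; LS_D = 25−12 = 13
LF_C = LS_E = 18; LS_C = 18−9 = 9
LF_B = LS_F = 25; LS_B = 25−6 = 19
LF_A = min(LS_B=19, LS_C=9, LS_D=13) = 9; LS_A = 9−9 = 0
Slack_B = LS_B − ES_B = 19 − 9 = 10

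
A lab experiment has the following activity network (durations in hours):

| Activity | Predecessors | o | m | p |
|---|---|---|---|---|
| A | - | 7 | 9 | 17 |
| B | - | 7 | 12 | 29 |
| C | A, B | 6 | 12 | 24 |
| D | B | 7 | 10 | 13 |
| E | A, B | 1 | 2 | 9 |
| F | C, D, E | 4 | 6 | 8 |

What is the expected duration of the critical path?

te_A = (7 + 4·9 + 17)/6 = 60/6 = 10
te_B = (7 + 4·12 + 29)/6 = 84/6 = 14
te_C = (6 + 4·12 + 24)/6 = 78/6 = 13
te_D = (7 + 4·10 + 13)/6 = 60/6 = 10
te_E = (1 + 4·2 + 9)/6 = 18/6 = 3
te_F = (4 + 4·6 + 8)/6 = 36/6 = 6

Forward pass:
ES_A = 0; EF_A = 10
ES_B = 0; EF_B = 14
ES_C = max(EF_A=10, EF_B=14) = 14; EF_C = 14+13 = 27
ES_D = 14; EF_D = 14+10 = 24
ES_E = max(EF_A=10, EF_B=14) = 14; EF_E = 14+3 = 17
ES_F = max(EF_C=27, EF_D=24, EF_E=17) = 27; EF_F = 27+6 = 33
Expected project duration μ = 33 hours. Critical path: B → C → F.

33 hours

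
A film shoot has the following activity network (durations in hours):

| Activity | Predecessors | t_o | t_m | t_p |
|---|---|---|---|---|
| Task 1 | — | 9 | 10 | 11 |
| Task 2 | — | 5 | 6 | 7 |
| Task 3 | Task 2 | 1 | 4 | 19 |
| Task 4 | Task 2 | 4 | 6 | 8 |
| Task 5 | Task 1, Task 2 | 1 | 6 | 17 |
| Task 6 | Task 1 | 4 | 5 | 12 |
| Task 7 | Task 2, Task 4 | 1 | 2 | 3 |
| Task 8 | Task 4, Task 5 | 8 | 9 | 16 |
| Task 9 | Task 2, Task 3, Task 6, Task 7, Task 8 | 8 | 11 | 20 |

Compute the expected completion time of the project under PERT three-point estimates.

39 hours

te_Task 1 = (9 + 4·10 + 11)/6 = 60/6 = 10
te_Task 2 = (5 + 4·6 + 7)/6 = 36/6 = 6
te_Task 3 = (1 + 4·4 + 19)/6 = 36/6 = 6
te_Task 4 = (4 + 4·6 + 8)/6 = 36/6 = 6
te_Task 5 = (1 + 4·6 + 17)/6 = 42/6 = 7
te_Task 6 = (4 + 4·5 + 12)/6 = 36/6 = 6
te_Task 7 = (1 + 4·2 + 3)/6 = 12/6 = 2
te_Task 8 = (8 + 4·9 + 16)/6 = 60/6 = 10
te_Task 9 = (8 + 4·11 + 20)/6 = 72/6 = 12

Forward pass:
ES_Task 1 = 0; EF_Task 1 = 10
ES_Task 2 = 0; EF_Task 2 = 6
ES_Task 3 = 6; EF_Task 3 = 6+6 = 12
ES_Task 4 = 6; EF_Task 4 = 6+6 = 12
ES_Task 5 = max(EF_Task 1=10, EF_Task 2=6) = 10; EF_Task 5 = 10+7 = 17
ES_Task 6 = 10; EF_Task 6 = 10+6 = 16
ES_Task 7 = max(EF_Task 2=6, EF_Task 4=12) = 12; EF_Task 7 = 12+2 = 14
ES_Task 8 = max(EF_Task 4=12, EF_Task 5=17) = 17; EF_Task 8 = 17+10 = 27
ES_Task 9 = max(EF_Task 2=6, EF_Task 3=12, EF_Task 6=16, EF_Task 7=14, EF_Task 8=27) = 27; EF_Task 9 = 27+12 = 39
Expected project duration μ = 39 hours. Critical path: Task 1 → Task 5 → Task 8 → Task 9.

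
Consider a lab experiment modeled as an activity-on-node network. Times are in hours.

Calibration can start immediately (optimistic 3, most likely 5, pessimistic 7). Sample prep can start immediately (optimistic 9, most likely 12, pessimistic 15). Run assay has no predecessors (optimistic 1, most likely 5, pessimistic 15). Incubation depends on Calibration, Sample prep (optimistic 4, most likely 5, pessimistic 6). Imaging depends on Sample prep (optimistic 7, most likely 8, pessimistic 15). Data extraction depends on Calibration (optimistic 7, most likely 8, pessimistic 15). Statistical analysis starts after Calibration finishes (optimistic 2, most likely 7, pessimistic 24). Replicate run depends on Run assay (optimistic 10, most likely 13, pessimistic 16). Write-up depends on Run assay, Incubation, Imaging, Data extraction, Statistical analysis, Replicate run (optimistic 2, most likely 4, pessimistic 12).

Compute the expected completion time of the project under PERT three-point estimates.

26 hours

te_Calibration = (3 + 4·5 + 7)/6 = 30/6 = 5
te_Sample prep = (9 + 4·12 + 15)/6 = 72/6 = 12
te_Run assay = (1 + 4·5 + 15)/6 = 36/6 = 6
te_Incubation = (4 + 4·5 + 6)/6 = 30/6 = 5
te_Imaging = (7 + 4·8 + 15)/6 = 54/6 = 9
te_Data extraction = (7 + 4·8 + 15)/6 = 54/6 = 9
te_Statistical analysis = (2 + 4·7 + 24)/6 = 54/6 = 9
te_Replicate run = (10 + 4·13 + 16)/6 = 78/6 = 13
te_Write-up = (2 + 4·4 + 12)/6 = 30/6 = 5

Forward pass:
ES_Calibration = 0; EF_Calibration = 5
ES_Sample prep = 0; EF_Sample prep = 12
ES_Run assay = 0; EF_Run assay = 6
ES_Incubation = max(EF_Calibration=5, EF_Sample prep=12) = 12; EF_Incubation = 12+5 = 17
ES_Imaging = 12; EF_Imaging = 12+9 = 21
ES_Data extraction = 5; EF_Data extraction = 5+9 = 14
ES_Statistical analysis = 5; EF_Statistical analysis = 5+9 = 14
ES_Replicate run = 6; EF_Replicate run = 6+13 = 19
ES_Write-up = max(EF_Run assay=6, EF_Incubation=17, EF_Imaging=21, EF_Data extraction=14, EF_Statistical analysis=14, EF_Replicate run=19) = 21; EF_Write-up = 21+5 = 26
Expected project duration μ = 26 hours. Critical path: Sample prep → Imaging → Write-up.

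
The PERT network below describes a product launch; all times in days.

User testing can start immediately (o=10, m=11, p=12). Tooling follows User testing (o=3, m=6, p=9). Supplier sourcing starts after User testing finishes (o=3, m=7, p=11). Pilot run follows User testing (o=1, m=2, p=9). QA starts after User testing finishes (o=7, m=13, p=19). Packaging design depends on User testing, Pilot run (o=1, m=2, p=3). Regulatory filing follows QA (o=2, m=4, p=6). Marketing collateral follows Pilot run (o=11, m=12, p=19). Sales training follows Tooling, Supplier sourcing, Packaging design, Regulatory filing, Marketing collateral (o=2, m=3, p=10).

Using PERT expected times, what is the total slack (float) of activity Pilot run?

te_User testing = (10 + 4·11 + 12)/6 = 66/6 = 11
te_Tooling = (3 + 4·6 + 9)/6 = 36/6 = 6
te_Supplier sourcing = (3 + 4·7 + 11)/6 = 42/6 = 7
te_Pilot run = (1 + 4·2 + 9)/6 = 18/6 = 3
te_QA = (7 + 4·13 + 19)/6 = 78/6 = 13
te_Packaging design = (1 + 4·2 + 3)/6 = 12/6 = 2
te_Regulatory filing = (2 + 4·4 + 6)/6 = 24/6 = 4
te_Marketing collateral = (11 + 4·12 + 19)/6 = 78/6 = 13
te_Sales training = (2 + 4·3 + 10)/6 = 24/6 = 4

Forward pass:
ES_User testing = 0; EF_User testing = 11
ES_Tooling = 11; EF_Tooling = 11+6 = 17
ES_Supplier sourcing = 11; EF_Supplier sourcing = 11+7 = 18
ES_Pilot run = 11; EF_Pilot run = 11+3 = 14
ES_QA = 11; EF_QA = 11+13 = 24
ES_Packaging design = max(EF_User testing=11, EF_Pilot run=14) = 14; EF_Packaging design = 14+2 = 16
ES_Regulatory filing = 24; EF_Regulatory filing = 24+4 = 28
ES_Marketing collateral = 14; EF_Marketing collateral = 14+13 = 27
ES_Sales training = max(EF_Tooling=17, EF_Supplier sourcing=18, EF_Packaging design=16, EF_Regulatory filing=28, EF_Marketing collateral=27) = 28; EF_Sales training = 28+4 = 32
Expected project duration μ = 32 days. Critical path: User testing → QA → Regulatory filing → Sales training.

Backward pass:
LF_Sales training = 32; LS_Sales training = 32−4 = 28
LF_Marketing collateral = LS_Sales training = 28; LS_Marketing collateral = 28−13 = 15
LF_Regulatory filing = LS_Sales training = 28; LS_Regulatory filing = 28−4 = 24
LF_Packaging design = LS_Sales training = 28; LS_Packaging design = 28−2 = 26
LF_QA = LS_Regulatory filing = 24; LS_QA = 24−13 = 11
LF_Pilot run = min(LS_Packaging design=26, LS_Marketing collateral=15) = 15; LS_Pilot run = 15−3 = 12
LF_Supplier sourcing = LS_Sales training = 28; LS_Supplier sourcing = 28−7 = 21
LF_Tooling = LS_Sales training = 28; LS_Tooling = 28−6 = 22
LF_User testing = min(LS_Tooling=22, LS_Supplier sourcing=21, LS_Pilot run=12, LS_QA=11, LS_Packaging design=26) = 11; LS_User testing = 11−11 = 0
Slack_Pilot run = LS_Pilot run − ES_Pilot run = 12 − 11 = 1

1 days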